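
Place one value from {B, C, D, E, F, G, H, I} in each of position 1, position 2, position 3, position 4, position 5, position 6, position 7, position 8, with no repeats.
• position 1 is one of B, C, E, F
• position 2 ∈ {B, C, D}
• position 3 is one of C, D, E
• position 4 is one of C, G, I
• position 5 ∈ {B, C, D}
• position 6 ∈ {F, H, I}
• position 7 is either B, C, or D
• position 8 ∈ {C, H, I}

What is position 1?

F

The 8 variables together cover exactly {B, C, D, E, F, G, H, I} — 8 values for 8 variables — and G appears only in position 4's list, so position 4 = G.
The 3 variables position 2, position 5, position 7 are confined to {B, C, D}, which locks those values in; drop them from position 1, position 3, position 8.
That leaves position 3 = E. Remove E from position 1.
So position 1 = F.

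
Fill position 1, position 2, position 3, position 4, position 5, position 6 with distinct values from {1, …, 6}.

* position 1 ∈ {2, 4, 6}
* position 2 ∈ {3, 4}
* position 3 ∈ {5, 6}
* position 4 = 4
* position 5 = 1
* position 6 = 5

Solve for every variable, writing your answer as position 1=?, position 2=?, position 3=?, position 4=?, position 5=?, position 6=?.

position 1=2, position 2=3, position 3=6, position 4=4, position 5=1, position 6=5

position 4 must be 4 (only option left). Strike 4 from position 1, position 2.
That leaves position 5 = 1.
position 6 has just one choice, so position 6 = 5. Strike 5 from position 3.
position 2 has just one choice, so position 2 = 3.
That leaves position 3 = 6. Eliminate 6 elsewhere: position 1.
position 1 must be 2 (only option left).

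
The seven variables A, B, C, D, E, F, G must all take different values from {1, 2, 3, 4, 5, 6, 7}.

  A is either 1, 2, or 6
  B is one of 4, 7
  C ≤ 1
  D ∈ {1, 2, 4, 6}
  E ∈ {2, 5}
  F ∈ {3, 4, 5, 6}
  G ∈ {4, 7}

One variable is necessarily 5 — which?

E

C must be 1 (only option left). Remove 1 from A, D.
Among the 6 still-open variables, 3 fits only F (and all 6 values in {2, 3, 4, 5, 6, 7} must be used), so F = 3.
The 5 still-open variables draw from only 5 values {2, 4, 5, 6, 7}, so each is used; only E can be 5, hence E = 5.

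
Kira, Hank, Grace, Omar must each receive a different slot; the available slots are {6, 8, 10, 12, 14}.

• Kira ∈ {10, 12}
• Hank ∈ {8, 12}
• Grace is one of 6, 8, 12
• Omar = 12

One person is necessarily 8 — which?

Omar's domain is down to {12}, so Omar = 12. Eliminate 12 elsewhere: Kira, Hank, Grace.
So 8 goes to Hank.

Hank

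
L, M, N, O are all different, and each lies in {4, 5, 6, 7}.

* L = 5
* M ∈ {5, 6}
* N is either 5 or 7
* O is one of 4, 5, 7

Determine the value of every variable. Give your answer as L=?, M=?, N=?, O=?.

L's domain is down to {5}, so L = 5. Eliminate 5 elsewhere: M, N, O.
M must be 6 (only option left).
That leaves N = 7. Eliminate 7 elsewhere: O.
O's domain is down to {4}, so O = 4.

L=5, M=6, N=7, O=4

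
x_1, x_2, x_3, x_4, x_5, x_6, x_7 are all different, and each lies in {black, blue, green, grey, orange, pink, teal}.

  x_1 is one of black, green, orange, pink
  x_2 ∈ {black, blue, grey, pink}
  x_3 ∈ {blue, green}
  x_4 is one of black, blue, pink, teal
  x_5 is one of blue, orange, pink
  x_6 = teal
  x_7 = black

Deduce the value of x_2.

grey

x_6 has just one choice, so x_6 = teal. So x_4 can't be teal.
x_7 must be black (only option left). Remove black from x_1, x_2, x_4.
The 5 still-open variables together cover exactly {blue, green, grey, orange, pink} — 5 values for 5 variables — and grey appears only in x_2's list, so x_2 = grey.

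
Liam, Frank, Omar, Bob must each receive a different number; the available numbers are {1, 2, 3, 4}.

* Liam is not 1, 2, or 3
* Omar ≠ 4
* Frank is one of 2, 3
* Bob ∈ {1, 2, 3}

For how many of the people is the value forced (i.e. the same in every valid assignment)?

Liam's domain is down to {4}, so Liam = 4.
Determined: Liam=4. The other people each still have more than one consistent value. That makes 1.

1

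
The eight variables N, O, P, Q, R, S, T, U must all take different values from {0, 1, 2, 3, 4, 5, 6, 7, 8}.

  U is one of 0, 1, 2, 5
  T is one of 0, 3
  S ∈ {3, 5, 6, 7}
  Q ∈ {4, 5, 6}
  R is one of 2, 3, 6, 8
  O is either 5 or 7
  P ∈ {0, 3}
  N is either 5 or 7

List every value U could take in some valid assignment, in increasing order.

1, 2

N and O between them cover only {5, 7} — a naked pair. Remove those values from Q, S, U.
P and T between them cover only {0, 3} — a naked pair. Remove those values from R, S, U.
S must be 6 (only option left). So Q, R can't be 6.
Q has just one choice, so Q = 4.
No further eliminations apply; U can still be any of 1, 2.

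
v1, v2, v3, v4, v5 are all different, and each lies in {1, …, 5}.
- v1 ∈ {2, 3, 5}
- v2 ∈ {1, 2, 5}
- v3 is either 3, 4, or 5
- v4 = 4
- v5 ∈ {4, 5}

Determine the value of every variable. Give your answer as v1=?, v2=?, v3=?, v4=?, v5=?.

v4's domain is down to {4}, so v4 = 4. Eliminate 4 elsewhere: v3, v5.
v5 has just one choice, so v5 = 5. Eliminate 5 elsewhere: v1, v2, v3.
v3's domain is down to {3}, so v3 = 3. Eliminate 3 elsewhere: v1.
That leaves v1 = 2. So v2 can't be 2.
v2's domain is down to {1}, so v2 = 1.

v1=2, v2=1, v3=3, v4=4, v5=5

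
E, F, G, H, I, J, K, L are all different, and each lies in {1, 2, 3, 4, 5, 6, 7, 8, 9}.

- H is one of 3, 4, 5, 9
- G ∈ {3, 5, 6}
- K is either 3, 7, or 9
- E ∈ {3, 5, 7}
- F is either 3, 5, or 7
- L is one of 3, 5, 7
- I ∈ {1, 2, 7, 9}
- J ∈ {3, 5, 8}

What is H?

4

E, F, L share exactly the 3 values {3, 5, 7}; by pigeonhole those values go to them, so strike 3, 5, 7 from G, H, I, J, K.
G's domain is down to {6}, so G = 6.
That leaves J = 8.
That leaves K = 9. Eliminate 9 elsewhere: H, I.
So H = 4.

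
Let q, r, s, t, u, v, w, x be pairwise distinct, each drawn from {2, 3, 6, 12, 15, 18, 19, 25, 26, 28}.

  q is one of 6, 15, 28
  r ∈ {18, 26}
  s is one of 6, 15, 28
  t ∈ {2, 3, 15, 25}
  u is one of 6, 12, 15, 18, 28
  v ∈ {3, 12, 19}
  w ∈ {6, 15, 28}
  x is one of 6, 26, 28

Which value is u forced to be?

12

q, s, w share exactly the 3 values {6, 15, 28}; by pigeonhole those values go to them, so strike 6, 15, 28 from t, u, x.
That leaves x = 26. Remove 26 from r.
That leaves r = 18. Remove 18 from u.
So u = 12.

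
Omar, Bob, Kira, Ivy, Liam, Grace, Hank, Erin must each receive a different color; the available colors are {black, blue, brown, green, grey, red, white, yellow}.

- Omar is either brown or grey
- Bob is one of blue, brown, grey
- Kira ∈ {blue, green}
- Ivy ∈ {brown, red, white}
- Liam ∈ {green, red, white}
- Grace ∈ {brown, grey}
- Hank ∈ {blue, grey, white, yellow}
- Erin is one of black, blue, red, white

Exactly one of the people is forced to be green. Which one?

The 8 variables draw from only 8 values {black, blue, brown, green, grey, red, white, yellow}, so each is used; only Erin can be black, hence Erin = black.
Among the 7 still-open variables, yellow fits only Hank (and all 7 values in {blue, brown, green, grey, red, white, yellow} must be used), so Hank = yellow.
Omar and Grace between them cover only {brown, grey} — a naked pair. Remove those values from Bob, Ivy.
Bob must be blue (only option left). Remove blue from Kira.
So green goes to Kira.

Kira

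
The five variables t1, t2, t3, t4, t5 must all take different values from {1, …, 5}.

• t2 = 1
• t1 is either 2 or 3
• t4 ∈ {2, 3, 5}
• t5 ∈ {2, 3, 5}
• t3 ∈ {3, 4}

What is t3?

4

t2's domain is down to {1}, so t2 = 1.
The 4 still-open variables together cover exactly {2, 3, 4, 5} — 4 values for 4 variables — and 4 appears only in t3's list, so t3 = 4.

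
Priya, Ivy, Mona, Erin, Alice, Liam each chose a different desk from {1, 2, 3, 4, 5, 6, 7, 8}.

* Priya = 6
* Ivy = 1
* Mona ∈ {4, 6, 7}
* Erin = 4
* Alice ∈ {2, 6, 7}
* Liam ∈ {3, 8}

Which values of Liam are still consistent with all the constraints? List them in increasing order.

3, 8

Priya must be 6 (only option left). So Mona, Alice can't be 6.
Ivy has just one choice, so Ivy = 1.
Erin must be 4 (only option left). Eliminate 4 elsewhere: Mona.
Mona has just one choice, so Mona = 7. Remove 7 from Alice.
Alice must be 2 (only option left).
No further eliminations apply; Liam can still be any of 3, 8.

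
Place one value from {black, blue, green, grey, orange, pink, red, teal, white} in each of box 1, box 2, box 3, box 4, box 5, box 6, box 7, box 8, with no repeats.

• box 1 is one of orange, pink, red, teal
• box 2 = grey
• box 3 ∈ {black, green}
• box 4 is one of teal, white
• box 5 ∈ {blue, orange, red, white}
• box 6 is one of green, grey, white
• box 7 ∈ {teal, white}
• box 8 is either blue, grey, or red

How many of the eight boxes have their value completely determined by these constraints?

3

box 2 must be grey (only option left). Strike grey from box 6, box 8.
box 4 and box 7 between them cover only {teal, white} — a naked pair. Remove those values from box 1, box 5, box 6.
That leaves box 6 = green. Strike green from box 3.
box 3 has just one choice, so box 3 = black.
Determined: box 2=grey, box 3=black, box 6=green. The other boxes each still have more than one consistent value. That makes 3.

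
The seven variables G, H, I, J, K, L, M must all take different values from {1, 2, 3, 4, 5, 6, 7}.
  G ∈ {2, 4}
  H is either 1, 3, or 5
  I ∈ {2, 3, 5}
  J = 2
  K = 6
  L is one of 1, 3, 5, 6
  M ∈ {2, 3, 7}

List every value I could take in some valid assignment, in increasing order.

3, 5

J's domain is down to {2}, so J = 2. Remove 2 from G, I, M.
That leaves K = 6. Remove 6 from L.
G's domain is down to {4}, so G = 4.
Among the 4 still-open variables, 7 fits only M (and all 4 values in {1, 3, 5, 7} must be used), so M = 7.
No further eliminations apply; I can still be any of 3, 5.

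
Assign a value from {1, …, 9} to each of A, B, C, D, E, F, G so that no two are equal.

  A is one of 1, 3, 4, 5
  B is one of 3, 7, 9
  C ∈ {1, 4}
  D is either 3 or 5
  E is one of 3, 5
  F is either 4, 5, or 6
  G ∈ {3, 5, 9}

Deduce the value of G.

9

Among the 7 variables, 6 fits only F (and all 7 values in {1, 3, 4, 5, 6, 7, 9} must be used), so F = 6.
The 6 still-open variables draw from only 6 values {1, 3, 4, 5, 7, 9}, so each is used; only B can be 7, hence B = 7.
The 5 still-open variables draw from only 5 values {1, 3, 4, 5, 9}, so each is used; only G can be 9, hence G = 9.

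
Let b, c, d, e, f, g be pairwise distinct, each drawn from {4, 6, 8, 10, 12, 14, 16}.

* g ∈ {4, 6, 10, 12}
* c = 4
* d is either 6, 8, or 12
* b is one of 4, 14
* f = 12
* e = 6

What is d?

c has just one choice, so c = 4. Remove 4 from b, g.
e must be 6 (only option left). Remove 6 from d, g.
f must be 12 (only option left). So d, g can't be 12.
So d = 8.

8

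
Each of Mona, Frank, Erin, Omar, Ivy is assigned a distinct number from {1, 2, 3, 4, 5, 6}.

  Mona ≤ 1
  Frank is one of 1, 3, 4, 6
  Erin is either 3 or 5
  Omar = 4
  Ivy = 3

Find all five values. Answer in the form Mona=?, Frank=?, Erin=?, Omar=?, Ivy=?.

Mona=1, Frank=6, Erin=5, Omar=4, Ivy=3

Mona has just one choice, so Mona = 1. Strike 1 from Frank.
That leaves Omar = 4. Strike 4 from Frank.
Ivy must be 3 (only option left). Remove 3 from Frank, Erin.
Frank has just one choice, so Frank = 6.
Erin has just one choice, so Erin = 5.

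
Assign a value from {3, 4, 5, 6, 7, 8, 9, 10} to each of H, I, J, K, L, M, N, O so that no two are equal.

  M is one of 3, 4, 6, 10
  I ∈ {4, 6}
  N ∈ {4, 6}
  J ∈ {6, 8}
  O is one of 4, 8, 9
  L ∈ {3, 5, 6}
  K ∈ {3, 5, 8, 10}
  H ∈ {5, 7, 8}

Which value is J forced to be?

The 8 variables draw from only 8 values {3, 4, 5, 6, 7, 8, 9, 10}, so each is used; only H can be 7, hence H = 7.
Among the 7 still-open variables, 9 fits only O (and all 7 values in {3, 4, 5, 6, 8, 9, 10} must be used), so O = 9.
The 2 variables I and N are confined to {4, 6}, which locks those values in; drop them from J, L, M.
So J = 8.

8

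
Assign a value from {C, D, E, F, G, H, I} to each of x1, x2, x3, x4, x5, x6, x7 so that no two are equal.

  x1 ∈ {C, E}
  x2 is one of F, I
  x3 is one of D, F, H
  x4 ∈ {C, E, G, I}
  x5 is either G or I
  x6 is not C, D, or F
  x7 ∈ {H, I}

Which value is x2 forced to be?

The 7 variables together cover exactly {C, D, E, F, G, H, I} — 7 values for 7 variables — and D appears only in x3's list, so x3 = D.
Among the 6 still-open variables, F fits only x2 (and all 6 values in {C, E, F, G, H, I} must be used), so x2 = F.

F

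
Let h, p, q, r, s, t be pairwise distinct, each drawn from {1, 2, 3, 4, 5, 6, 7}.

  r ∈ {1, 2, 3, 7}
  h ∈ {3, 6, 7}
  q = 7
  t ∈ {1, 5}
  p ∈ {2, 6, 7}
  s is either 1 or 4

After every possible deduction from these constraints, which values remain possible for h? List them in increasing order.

3, 6

q's domain is down to {7}, so q = 7. Strike 7 from h, p, r.
No further eliminations apply; h can still be any of 3, 6.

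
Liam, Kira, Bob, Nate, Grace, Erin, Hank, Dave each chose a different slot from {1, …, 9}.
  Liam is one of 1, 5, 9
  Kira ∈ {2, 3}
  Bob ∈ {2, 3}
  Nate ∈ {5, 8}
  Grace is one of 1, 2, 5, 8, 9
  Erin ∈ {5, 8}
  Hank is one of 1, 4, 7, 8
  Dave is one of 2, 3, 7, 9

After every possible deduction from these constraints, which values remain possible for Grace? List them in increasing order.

The 8 variables draw from only 8 values {1, 2, 3, 4, 5, 7, 8, 9}, so each is used; only Hank can be 4, hence Hank = 4.
The 7 still-open variables together cover exactly {1, 2, 3, 5, 7, 8, 9} — 7 values for 7 variables — and 7 appears only in Dave's list, so Dave = 7.
Kira and Bob between them cover only {2, 3} — a naked pair. Remove those values from Grace.
The 2 variables Nate and Erin are confined to {5, 8}, which locks those values in; drop them from Liam, Grace.
No further eliminations apply; Grace can still be any of 1, 9.

1, 9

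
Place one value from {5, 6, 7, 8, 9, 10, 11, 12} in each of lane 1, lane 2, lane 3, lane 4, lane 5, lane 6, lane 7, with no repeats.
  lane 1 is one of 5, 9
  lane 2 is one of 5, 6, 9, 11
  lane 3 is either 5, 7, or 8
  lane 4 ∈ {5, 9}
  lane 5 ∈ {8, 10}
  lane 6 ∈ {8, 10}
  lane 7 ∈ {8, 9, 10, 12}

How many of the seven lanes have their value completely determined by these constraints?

The 2 variables lane 1 and lane 4 are confined to {5, 9}, which locks those values in; drop them from lane 2, lane 3, lane 7.
lane 5 and lane 6 between them cover only {8, 10} — a naked pair. Remove those values from lane 3, lane 7.
lane 3 has just one choice, so lane 3 = 7.
That leaves lane 7 = 12.
Determined: lane 3=7, lane 7=12. The other lanes each still have more than one consistent value. That makes 2.

2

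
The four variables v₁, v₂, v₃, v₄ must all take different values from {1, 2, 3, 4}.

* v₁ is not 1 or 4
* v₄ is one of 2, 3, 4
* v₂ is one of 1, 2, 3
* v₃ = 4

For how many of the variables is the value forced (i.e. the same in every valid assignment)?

2

v₃ must be 4 (only option left). Eliminate 4 elsewhere: v₄.
The 3 still-open variables draw from only 3 values {1, 2, 3}, so each is used; only v₂ can be 1, hence v₂ = 1.
Determined: v₂=1, v₃=4. The other variables each still have more than one consistent value. That makes 2.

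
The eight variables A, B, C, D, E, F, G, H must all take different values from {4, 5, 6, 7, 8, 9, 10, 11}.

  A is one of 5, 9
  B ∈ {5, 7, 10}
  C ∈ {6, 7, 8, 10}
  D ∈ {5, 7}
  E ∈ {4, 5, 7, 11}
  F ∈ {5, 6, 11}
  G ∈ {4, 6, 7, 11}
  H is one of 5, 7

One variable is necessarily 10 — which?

B

The 8 variables draw from only 8 values {4, 5, 6, 7, 8, 9, 10, 11}, so each is used; only C can be 8, hence C = 8.
The 7 still-open variables draw from only 7 values {4, 5, 6, 7, 9, 10, 11}, so each is used; only A can be 9, hence A = 9.
Among the 6 still-open variables, 10 fits only B (and all 6 values in {4, 5, 6, 7, 10, 11} must be used), so B = 10.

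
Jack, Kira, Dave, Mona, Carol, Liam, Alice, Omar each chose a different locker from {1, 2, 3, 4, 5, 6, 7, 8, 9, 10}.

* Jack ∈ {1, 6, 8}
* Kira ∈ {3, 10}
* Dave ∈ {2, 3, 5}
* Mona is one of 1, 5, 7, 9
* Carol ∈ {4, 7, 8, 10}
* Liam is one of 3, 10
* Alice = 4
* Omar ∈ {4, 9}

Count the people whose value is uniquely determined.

2

Alice's domain is down to {4}, so Alice = 4. Strike 4 from Carol, Omar.
That leaves Omar = 9. Strike 9 from Mona.
Kira and Liam between them cover only {3, 10} — a naked pair. Remove those values from Dave, Carol.
Determined: Alice=4, Omar=9. The other people each still have more than one consistent value. That makes 2.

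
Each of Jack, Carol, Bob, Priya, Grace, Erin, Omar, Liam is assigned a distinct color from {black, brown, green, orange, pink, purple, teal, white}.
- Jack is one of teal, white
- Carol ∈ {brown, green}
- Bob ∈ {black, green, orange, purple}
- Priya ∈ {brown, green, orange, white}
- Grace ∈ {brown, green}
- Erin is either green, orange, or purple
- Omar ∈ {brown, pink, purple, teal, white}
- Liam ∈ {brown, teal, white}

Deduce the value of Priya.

orange

The 8 variables together cover exactly {black, brown, green, orange, pink, purple, teal, white} — 8 values for 8 variables — and black appears only in Bob's list, so Bob = black.
The 7 still-open variables together cover exactly {brown, green, orange, pink, purple, teal, white} — 7 values for 7 variables — and pink appears only in Omar's list, so Omar = pink.
The 6 still-open variables together cover exactly {brown, green, orange, purple, teal, white} — 6 values for 6 variables — and purple appears only in Erin's list, so Erin = purple.
Among the 5 still-open variables, orange fits only Priya (and all 5 values in {brown, green, orange, teal, white} must be used), so Priya = orange.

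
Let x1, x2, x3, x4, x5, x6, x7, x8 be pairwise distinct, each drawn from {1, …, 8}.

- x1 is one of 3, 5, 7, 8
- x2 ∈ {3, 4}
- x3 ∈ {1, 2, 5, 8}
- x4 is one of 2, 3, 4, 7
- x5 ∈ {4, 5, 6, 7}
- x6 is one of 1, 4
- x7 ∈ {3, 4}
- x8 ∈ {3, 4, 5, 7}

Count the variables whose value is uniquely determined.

2

Among the 8 variables, 6 fits only x5 (and all 8 values in {1, 2, 3, 4, 5, 6, 7, 8} must be used), so x5 = 6.
x2 and x7 between them cover only {3, 4} — a naked pair. Remove those values from x1, x4, x6, x8.
x6 must be 1 (only option left). Strike 1 from x3.
Determined: x5=6, x6=1. The other variables each still have more than one consistent value. That makes 2.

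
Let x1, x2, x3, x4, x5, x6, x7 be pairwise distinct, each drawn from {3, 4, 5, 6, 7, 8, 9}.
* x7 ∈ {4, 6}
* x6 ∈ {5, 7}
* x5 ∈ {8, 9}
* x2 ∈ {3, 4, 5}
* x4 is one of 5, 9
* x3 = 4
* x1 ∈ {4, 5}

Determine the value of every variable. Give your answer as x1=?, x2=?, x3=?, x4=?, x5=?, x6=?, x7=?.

x3's domain is down to {4}, so x3 = 4. So x1, x2, x7 can't be 4.
x7 must be 6 (only option left).
That leaves x1 = 5. Strike 5 from x2, x4, x6.
x2 has just one choice, so x2 = 3.
x4 has just one choice, so x4 = 9. Strike 9 from x5.
x5's domain is down to {8}, so x5 = 8.
x6 has just one choice, so x6 = 7.

x1=5, x2=3, x3=4, x4=9, x5=8, x6=7, x7=6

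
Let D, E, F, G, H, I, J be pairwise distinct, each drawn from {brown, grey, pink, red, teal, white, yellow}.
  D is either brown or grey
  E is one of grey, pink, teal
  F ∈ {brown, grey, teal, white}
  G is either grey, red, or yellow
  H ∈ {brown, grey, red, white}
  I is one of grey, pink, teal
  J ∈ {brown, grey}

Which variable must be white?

F

Among the 7 variables, yellow fits only G (and all 7 values in {brown, grey, pink, red, teal, white, yellow} must be used), so G = yellow.
The 6 still-open variables together cover exactly {brown, grey, pink, red, teal, white} — 6 values for 6 variables — and red appears only in H's list, so H = red.
The 5 still-open variables draw from only 5 values {brown, grey, pink, teal, white}, so each is used; only F can be white, hence F = white.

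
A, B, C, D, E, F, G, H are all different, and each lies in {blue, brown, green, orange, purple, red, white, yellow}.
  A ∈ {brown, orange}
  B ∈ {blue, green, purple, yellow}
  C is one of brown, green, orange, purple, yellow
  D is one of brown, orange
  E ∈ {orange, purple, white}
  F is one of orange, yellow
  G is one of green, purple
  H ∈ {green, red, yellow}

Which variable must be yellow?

F

Among the 8 variables, blue fits only B (and all 8 values in {blue, brown, green, orange, purple, red, white, yellow} must be used), so B = blue.
Among the 7 still-open variables, red fits only H (and all 7 values in {brown, green, orange, purple, red, white, yellow} must be used), so H = red.
The 6 still-open variables draw from only 6 values {brown, green, orange, purple, white, yellow}, so each is used; only E can be white, hence E = white.
A and D share exactly the 2 values {brown, orange}; by pigeonhole those values go to them, so strike brown, orange from C, F.
So yellow goes to F.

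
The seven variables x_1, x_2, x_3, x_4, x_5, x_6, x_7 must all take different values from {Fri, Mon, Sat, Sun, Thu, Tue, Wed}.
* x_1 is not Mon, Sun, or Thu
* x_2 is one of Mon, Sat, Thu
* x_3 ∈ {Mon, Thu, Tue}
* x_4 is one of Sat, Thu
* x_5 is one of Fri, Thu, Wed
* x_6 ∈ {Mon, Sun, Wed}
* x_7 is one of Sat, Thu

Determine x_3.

Tue

The 7 variables together cover exactly {Fri, Mon, Sat, Sun, Thu, Tue, Wed} — 7 values for 7 variables — and Sun appears only in x_6's list, so x_6 = Sun.
x_4 and x_7 between them cover only {Sat, Thu} — a naked pair. Remove those values from x_1, x_2, x_3, x_5.
x_2's domain is down to {Mon}, so x_2 = Mon. Eliminate Mon elsewhere: x_3.
So x_3 = Tue.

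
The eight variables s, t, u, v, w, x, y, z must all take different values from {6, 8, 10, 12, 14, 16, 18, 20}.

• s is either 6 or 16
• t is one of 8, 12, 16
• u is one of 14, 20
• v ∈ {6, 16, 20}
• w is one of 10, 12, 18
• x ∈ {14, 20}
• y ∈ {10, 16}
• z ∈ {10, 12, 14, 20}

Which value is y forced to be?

10

The 8 variables together cover exactly {6, 8, 10, 12, 14, 16, 18, 20} — 8 values for 8 variables — and 8 appears only in t's list, so t = 8.
The 7 still-open variables draw from only 7 values {6, 10, 12, 14, 16, 18, 20}, so each is used; only w can be 18, hence w = 18.
The 6 still-open variables draw from only 6 values {6, 10, 12, 14, 16, 20}, so each is used; only z can be 12, hence z = 12.
Among the 5 still-open variables, 10 fits only y (and all 5 values in {6, 10, 14, 16, 20} must be used), so y = 10.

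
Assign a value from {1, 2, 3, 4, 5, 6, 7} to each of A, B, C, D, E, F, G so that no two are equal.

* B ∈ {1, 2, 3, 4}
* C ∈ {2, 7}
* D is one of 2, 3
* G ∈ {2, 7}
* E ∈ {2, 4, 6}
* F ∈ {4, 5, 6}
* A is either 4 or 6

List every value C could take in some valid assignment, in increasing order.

2, 7

The 7 variables together cover exactly {1, 2, 3, 4, 5, 6, 7} — 7 values for 7 variables — and 1 appears only in B's list, so B = 1.
Among the 6 still-open variables, 3 fits only D (and all 6 values in {2, 3, 4, 5, 6, 7} must be used), so D = 3.
Among the 5 still-open variables, 5 fits only F (and all 5 values in {2, 4, 5, 6, 7} must be used), so F = 5.
C and G between them cover only {2, 7} — a naked pair. Remove those values from E.
No further eliminations apply; C can still be any of 2, 7.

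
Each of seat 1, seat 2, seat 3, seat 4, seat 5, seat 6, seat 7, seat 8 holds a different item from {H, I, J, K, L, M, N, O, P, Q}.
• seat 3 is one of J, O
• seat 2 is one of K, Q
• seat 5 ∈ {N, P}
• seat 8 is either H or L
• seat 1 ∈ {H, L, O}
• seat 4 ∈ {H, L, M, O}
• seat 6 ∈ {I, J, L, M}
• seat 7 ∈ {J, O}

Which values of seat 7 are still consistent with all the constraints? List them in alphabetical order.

seat 3 and seat 7 between them cover only {J, O} — a naked pair. Remove those values from seat 1, seat 4, seat 6.
seat 1 and seat 8 share exactly the 2 values {H, L}; by pigeonhole those values go to them, so strike H, L from seat 4, seat 6.
That leaves seat 4 = M. Remove M from seat 6.
seat 6 must be I (only option left).
No further eliminations apply; seat 7 can still be any of J, O.

J, O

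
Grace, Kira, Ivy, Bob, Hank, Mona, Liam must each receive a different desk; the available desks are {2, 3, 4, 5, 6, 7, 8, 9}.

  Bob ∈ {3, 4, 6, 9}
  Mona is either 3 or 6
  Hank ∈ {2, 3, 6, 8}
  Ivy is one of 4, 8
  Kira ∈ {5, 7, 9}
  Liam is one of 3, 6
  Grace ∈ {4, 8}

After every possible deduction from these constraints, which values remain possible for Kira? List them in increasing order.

5, 7

Grace and Ivy share exactly the 2 values {4, 8}; by pigeonhole those values go to them, so strike 4, 8 from Bob, Hank.
The 2 variables Mona and Liam are confined to {3, 6}, which locks those values in; drop them from Bob, Hank.
Bob has just one choice, so Bob = 9. Strike 9 from Kira.
Hank's domain is down to {2}, so Hank = 2.
No further eliminations apply; Kira can still be any of 5, 7.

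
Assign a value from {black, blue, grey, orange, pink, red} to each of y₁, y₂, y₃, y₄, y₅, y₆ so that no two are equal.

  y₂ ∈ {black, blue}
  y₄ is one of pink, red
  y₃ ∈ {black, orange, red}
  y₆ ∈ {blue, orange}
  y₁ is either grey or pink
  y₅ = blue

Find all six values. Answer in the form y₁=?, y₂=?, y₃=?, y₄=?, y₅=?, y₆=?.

y₁=grey, y₂=black, y₃=red, y₄=pink, y₅=blue, y₆=orange

y₅'s domain is down to {blue}, so y₅ = blue. So y₂, y₆ can't be blue.
That leaves y₆ = orange. Remove orange from y₃.
y₂ must be black (only option left). So y₃ can't be black.
y₃'s domain is down to {red}, so y₃ = red. Eliminate red elsewhere: y₄.
That leaves y₄ = pink. Strike pink from y₁.
y₁'s domain is down to {grey}, so y₁ = grey.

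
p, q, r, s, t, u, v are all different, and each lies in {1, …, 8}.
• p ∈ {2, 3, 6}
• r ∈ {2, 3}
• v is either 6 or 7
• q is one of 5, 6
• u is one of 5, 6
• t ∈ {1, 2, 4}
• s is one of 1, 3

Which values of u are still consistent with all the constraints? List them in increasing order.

The 7 variables draw from only 7 values {1, 2, 3, 4, 5, 6, 7}, so each is used; only t can be 4, hence t = 4.
The 6 still-open variables draw from only 6 values {1, 2, 3, 5, 6, 7}, so each is used; only s can be 1, hence s = 1.
The 5 still-open variables together cover exactly {2, 3, 5, 6, 7} — 5 values for 5 variables — and 7 appears only in v's list, so v = 7.
The 2 variables q and u are confined to {5, 6}, which locks those values in; drop them from p.
No further eliminations apply; u can still be any of 5, 6.

5, 6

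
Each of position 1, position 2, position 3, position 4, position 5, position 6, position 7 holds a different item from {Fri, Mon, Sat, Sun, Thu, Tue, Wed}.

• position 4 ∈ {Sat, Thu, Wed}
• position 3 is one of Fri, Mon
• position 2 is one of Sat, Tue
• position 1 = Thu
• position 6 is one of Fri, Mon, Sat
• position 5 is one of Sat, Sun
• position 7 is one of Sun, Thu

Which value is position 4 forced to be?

position 1's domain is down to {Thu}, so position 1 = Thu. Strike Thu from position 4, position 7.
position 7's domain is down to {Sun}, so position 7 = Sun. So position 5 can't be Sun.
position 5 has just one choice, so position 5 = Sat. Strike Sat from position 2, position 4, position 6.
So position 4 = Wed.

Wed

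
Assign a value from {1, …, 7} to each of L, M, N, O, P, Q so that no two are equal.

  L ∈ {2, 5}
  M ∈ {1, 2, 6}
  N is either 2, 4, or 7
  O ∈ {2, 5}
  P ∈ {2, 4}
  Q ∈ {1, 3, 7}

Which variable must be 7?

L and O between them cover only {2, 5} — a naked pair. Remove those values from M, N, P.
P has just one choice, so P = 4. So N can't be 4.
So 7 goes to N.

N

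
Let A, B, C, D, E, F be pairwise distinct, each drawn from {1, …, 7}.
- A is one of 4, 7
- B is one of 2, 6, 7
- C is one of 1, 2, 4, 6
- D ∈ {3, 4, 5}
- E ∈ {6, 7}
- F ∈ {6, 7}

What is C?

E and F between them cover only {6, 7} — a naked pair. Remove those values from A, B, C.
That leaves A = 4. Eliminate 4 elsewhere: C, D.
B has just one choice, so B = 2. Strike 2 from C.
So C = 1.

1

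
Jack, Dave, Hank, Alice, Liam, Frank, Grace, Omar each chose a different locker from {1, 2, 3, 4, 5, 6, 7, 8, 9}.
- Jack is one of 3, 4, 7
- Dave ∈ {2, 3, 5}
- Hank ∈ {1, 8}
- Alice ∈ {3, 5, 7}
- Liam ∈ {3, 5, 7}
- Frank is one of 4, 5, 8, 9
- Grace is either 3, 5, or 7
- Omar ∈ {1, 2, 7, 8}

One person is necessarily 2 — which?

Among the 8 variables, 9 fits only Frank (and all 8 values in {1, 2, 3, 4, 5, 7, 8, 9} must be used), so Frank = 9.
The 7 still-open variables together cover exactly {1, 2, 3, 4, 5, 7, 8} — 7 values for 7 variables — and 4 appears only in Jack's list, so Jack = 4.
The 3 variables Alice, Liam, Grace are confined to {3, 5, 7}, which locks those values in; drop them from Dave, Omar.
So 2 goes to Dave.

Dave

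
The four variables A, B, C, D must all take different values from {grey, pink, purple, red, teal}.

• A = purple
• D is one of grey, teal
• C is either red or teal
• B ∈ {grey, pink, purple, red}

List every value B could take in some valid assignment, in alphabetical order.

grey, pink, red

A must be purple (only option left). Remove purple from B.
No further eliminations apply; B can still be any of grey, pink, red.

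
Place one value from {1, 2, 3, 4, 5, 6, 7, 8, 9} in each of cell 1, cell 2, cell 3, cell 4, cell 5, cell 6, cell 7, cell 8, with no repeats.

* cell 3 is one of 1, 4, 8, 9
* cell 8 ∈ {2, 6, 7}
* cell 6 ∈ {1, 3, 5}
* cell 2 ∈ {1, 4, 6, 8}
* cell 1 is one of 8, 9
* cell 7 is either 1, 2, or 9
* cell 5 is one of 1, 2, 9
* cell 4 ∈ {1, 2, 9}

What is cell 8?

cell 4, cell 5, cell 7 between them cover only {1, 2, 9} — a naked triple. Remove those values from cell 1, cell 2, cell 3, cell 6, cell 8.
That leaves cell 1 = 8. So cell 2, cell 3 can't be 8.
cell 3 has just one choice, so cell 3 = 4. Strike 4 from cell 2.
That leaves cell 2 = 6. Strike 6 from cell 8.
So cell 8 = 7.

7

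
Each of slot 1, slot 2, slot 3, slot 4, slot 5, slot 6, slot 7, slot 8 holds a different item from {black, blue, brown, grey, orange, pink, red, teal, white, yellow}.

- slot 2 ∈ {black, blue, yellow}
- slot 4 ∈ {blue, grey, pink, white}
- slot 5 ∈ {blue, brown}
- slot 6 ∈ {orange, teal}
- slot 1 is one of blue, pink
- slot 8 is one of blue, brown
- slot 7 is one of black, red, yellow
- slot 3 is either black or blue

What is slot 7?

slot 5 and slot 8 share exactly the 2 values {blue, brown}; by pigeonhole those values go to them, so strike blue, brown from slot 1, slot 2, slot 3, slot 4.
slot 1 must be pink (only option left). So slot 4 can't be pink.
slot 3's domain is down to {black}, so slot 3 = black. So slot 2, slot 7 can't be black.
That leaves slot 2 = yellow. Remove yellow from slot 7.
So slot 7 = red.

red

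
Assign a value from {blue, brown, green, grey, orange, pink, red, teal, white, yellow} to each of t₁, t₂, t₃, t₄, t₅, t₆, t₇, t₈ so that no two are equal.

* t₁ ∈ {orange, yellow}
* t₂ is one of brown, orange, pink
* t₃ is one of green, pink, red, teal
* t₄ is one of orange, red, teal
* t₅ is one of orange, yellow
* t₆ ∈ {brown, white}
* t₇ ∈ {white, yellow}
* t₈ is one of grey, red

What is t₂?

pink

The 2 variables t₁ and t₅ are confined to {orange, yellow}, which locks those values in; drop them from t₂, t₄, t₇.
t₇ has just one choice, so t₇ = white. Strike white from t₆.
t₆ must be brown (only option left). Strike brown from t₂.
So t₂ = pink.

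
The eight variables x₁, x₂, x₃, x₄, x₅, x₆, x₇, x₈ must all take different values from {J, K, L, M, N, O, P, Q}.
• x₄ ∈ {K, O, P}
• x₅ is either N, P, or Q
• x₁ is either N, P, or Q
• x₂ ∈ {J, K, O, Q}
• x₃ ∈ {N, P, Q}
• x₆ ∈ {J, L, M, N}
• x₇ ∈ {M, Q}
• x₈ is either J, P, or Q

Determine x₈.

The 8 variables together cover exactly {J, K, L, M, N, O, P, Q} — 8 values for 8 variables — and L appears only in x₆'s list, so x₆ = L.
The 7 still-open variables together cover exactly {J, K, M, N, O, P, Q} — 7 values for 7 variables — and M appears only in x₇'s list, so x₇ = M.
x₁, x₃, x₅ share exactly the 3 values {N, P, Q}; by pigeonhole those values go to them, so strike N, P, Q from x₂, x₄, x₈.
So x₈ = J.

J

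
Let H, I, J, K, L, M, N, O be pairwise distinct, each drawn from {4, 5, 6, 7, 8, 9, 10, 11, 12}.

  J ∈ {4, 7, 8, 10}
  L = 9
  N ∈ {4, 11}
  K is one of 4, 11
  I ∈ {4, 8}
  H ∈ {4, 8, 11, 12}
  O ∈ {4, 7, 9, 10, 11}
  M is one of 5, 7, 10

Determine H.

L has just one choice, so L = 9. So O can't be 9.
Among the 7 still-open variables, 5 fits only M (and all 7 values in {4, 5, 7, 8, 10, 11, 12} must be used), so M = 5.
The 6 still-open variables draw from only 6 values {4, 7, 8, 10, 11, 12}, so each is used; only H can be 12, hence H = 12.

12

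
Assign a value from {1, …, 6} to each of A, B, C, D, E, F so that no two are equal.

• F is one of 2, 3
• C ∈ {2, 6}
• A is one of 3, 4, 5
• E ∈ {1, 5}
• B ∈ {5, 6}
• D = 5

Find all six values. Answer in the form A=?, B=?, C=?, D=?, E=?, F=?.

A=4, B=6, C=2, D=5, E=1, F=3

D has just one choice, so D = 5. So A, B, E can't be 5.
That leaves E = 1.
B's domain is down to {6}, so B = 6. Remove 6 from C.
C's domain is down to {2}, so C = 2. Remove 2 from F.
F has just one choice, so F = 3. So A can't be 3.
A must be 4 (only option left).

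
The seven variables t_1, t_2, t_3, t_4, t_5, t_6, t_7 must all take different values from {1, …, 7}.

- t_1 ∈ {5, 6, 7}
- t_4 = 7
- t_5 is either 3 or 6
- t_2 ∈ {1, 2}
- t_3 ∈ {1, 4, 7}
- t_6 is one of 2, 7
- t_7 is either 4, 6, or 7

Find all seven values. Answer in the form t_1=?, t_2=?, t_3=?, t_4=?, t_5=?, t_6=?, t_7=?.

t_4's domain is down to {7}, so t_4 = 7. So t_1, t_3, t_6, t_7 can't be 7.
That leaves t_6 = 2. Strike 2 from t_2.
t_2 must be 1 (only option left). So t_3 can't be 1.
t_3 has just one choice, so t_3 = 4. Remove 4 from t_7.
That leaves t_7 = 6. So t_1, t_5 can't be 6.
That leaves t_1 = 5.
t_5 must be 3 (only option left).

t_1=5, t_2=1, t_3=4, t_4=7, t_5=3, t_6=2, t_7=6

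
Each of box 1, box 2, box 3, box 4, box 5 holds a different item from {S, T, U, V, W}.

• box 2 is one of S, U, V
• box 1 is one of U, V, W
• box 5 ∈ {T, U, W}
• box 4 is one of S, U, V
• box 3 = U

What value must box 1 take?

W

box 3's domain is down to {U}, so box 3 = U. Remove U from box 1, box 2, box 4, box 5.
Among the 4 still-open variables, T fits only box 5 (and all 4 values in {S, T, V, W} must be used), so box 5 = T.
Among the 3 still-open variables, W fits only box 1 (and all 3 values in {S, V, W} must be used), so box 1 = W.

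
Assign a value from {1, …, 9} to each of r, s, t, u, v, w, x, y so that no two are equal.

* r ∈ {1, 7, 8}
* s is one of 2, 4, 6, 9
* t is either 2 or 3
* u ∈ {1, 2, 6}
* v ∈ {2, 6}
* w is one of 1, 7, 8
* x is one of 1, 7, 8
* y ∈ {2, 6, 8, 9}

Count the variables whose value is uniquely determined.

The 8 variables draw from only 8 values {1, 2, 3, 4, 6, 7, 8, 9}, so each is used; only t can be 3, hence t = 3.
The 7 still-open variables draw from only 7 values {1, 2, 4, 6, 7, 8, 9}, so each is used; only s can be 4, hence s = 4.
The 6 still-open variables draw from only 6 values {1, 2, 6, 7, 8, 9}, so each is used; only y can be 9, hence y = 9.
r, w, x share exactly the 3 values {1, 7, 8}; by pigeonhole those values go to them, so strike 1, 7, 8 from u.
Determined: s=4, t=3, y=9. The other variables each still have more than one consistent value. That makes 3.

3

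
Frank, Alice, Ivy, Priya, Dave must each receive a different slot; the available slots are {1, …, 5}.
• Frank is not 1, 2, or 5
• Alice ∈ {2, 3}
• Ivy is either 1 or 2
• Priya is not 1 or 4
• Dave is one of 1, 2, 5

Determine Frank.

The 5 variables together cover exactly {1, 2, 3, 4, 5} — 5 values for 5 variables — and 4 appears only in Frank's list, so Frank = 4.

4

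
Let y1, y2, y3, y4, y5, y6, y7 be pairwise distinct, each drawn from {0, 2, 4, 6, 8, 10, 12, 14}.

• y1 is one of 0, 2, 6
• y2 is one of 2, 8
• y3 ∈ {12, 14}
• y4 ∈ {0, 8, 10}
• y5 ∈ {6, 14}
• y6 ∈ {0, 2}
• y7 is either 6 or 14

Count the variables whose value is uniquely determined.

The 7 variables draw from only 7 values {0, 2, 6, 8, 10, 12, 14}, so each is used; only y4 can be 10, hence y4 = 10.
The 6 still-open variables together cover exactly {0, 2, 6, 8, 12, 14} — 6 values for 6 variables — and 8 appears only in y2's list, so y2 = 8.
Among the 5 still-open variables, 12 fits only y3 (and all 5 values in {0, 2, 6, 12, 14} must be used), so y3 = 12.
The 2 variables y5 and y7 are confined to {6, 14}, which locks those values in; drop them from y1.
Determined: y2=8, y3=12, y4=10. The other variables each still have more than one consistent value. That makes 3.

3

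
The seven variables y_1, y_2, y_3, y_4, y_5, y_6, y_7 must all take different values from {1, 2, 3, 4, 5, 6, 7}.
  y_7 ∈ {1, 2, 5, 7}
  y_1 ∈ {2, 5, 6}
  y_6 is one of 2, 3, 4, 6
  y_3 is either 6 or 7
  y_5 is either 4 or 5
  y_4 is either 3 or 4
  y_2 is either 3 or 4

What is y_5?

The 7 variables draw from only 7 values {1, 2, 3, 4, 5, 6, 7}, so each is used; only y_7 can be 1, hence y_7 = 1.
The 6 still-open variables draw from only 6 values {2, 3, 4, 5, 6, 7}, so each is used; only y_3 can be 7, hence y_3 = 7.
y_2 and y_4 between them cover only {3, 4} — a naked pair. Remove those values from y_5, y_6.
So y_5 = 5.

5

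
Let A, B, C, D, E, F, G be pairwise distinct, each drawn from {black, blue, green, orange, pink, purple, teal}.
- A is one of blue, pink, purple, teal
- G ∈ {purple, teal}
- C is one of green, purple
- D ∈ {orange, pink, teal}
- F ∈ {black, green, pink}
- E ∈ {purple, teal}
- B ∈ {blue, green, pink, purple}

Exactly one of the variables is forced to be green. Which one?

C

The 7 variables draw from only 7 values {black, blue, green, orange, pink, purple, teal}, so each is used; only F can be black, hence F = black.
Among the 6 still-open variables, orange fits only D (and all 6 values in {blue, green, orange, pink, purple, teal} must be used), so D = orange.
The 2 variables E and G are confined to {purple, teal}, which locks those values in; drop them from A, B, C.
So green goes to C.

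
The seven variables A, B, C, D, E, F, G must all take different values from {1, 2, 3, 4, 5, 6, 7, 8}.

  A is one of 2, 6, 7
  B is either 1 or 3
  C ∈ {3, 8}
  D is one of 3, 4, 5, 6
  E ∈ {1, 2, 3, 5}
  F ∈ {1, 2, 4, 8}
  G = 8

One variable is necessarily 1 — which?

G's domain is down to {8}, so G = 8. Eliminate 8 elsewhere: C, F.
C has just one choice, so C = 3. Remove 3 from B, D, E.
So 1 goes to B.

B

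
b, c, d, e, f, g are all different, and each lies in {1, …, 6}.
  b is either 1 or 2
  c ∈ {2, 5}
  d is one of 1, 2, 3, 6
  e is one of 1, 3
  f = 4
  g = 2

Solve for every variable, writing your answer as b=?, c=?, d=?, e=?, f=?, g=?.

f has just one choice, so f = 4.
g must be 2 (only option left). Remove 2 from b, c, d.
b has just one choice, so b = 1. Strike 1 from d, e.
c must be 5 (only option left).
e has just one choice, so e = 3. So d can't be 3.
d has just one choice, so d = 6.

b=1, c=5, d=6, e=3, f=4, g=2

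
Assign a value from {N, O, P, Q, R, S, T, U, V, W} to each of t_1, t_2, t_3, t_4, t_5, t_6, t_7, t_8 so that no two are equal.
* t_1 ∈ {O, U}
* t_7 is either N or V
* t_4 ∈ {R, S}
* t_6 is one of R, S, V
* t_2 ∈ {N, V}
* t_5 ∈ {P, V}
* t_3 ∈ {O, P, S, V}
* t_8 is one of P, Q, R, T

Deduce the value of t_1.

t_2 and t_7 between them cover only {N, V} — a naked pair. Remove those values from t_3, t_5, t_6.
t_5 must be P (only option left). So t_3, t_8 can't be P.
The 2 variables t_4 and t_6 are confined to {R, S}, which locks those values in; drop them from t_3, t_8.
t_3 has just one choice, so t_3 = O. Eliminate O elsewhere: t_1.
So t_1 = U.

U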